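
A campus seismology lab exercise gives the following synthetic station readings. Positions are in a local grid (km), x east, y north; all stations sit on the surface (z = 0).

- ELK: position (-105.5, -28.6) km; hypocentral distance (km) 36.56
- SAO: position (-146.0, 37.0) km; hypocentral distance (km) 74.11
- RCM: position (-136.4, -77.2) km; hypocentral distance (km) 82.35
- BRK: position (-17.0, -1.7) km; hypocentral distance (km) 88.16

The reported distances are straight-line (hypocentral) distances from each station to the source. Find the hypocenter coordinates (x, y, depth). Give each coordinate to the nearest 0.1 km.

Each station gives a sphere (x−x_i)² + (y−y_i)² + z² = d_i² (stations at z=0).
Subtracting the ELK sphere from SAO and RCM: z² cancels, leaving linear equations in x and y:
-81.0 x + 131.2 y = 6581.13
-61.8 x − 97.2 y = 7171.70
Solving: x ≈ -98.904, y ≈ -10.900 km (keep extra digits for the depth step; rounded: -98.9, -10.9).
Then from the ELK sphere: z² = 36.56² − (x + 105.5)² − (y + 28.6)² with x = -98.904, y = -10.900, so z ≈ 31.302 ≈ 31.3 km.

(-98.9, -10.9, 31.3)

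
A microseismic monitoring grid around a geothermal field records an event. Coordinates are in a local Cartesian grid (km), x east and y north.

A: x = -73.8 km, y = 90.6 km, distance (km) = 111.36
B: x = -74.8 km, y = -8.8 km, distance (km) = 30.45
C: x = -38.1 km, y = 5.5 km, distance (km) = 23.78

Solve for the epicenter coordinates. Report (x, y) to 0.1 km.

Circle about each station: (x + 73.8)² + (y − 90.6)² = 111.36²; (x + 74.8)² + (y + 8.8)² = 30.45²; (x + 38.1)² + (y − 5.5)² = 23.78².
Subtracting pairs of circle equations eliminates x²+y² and gives linear equations (the radical axes):
-2.0 x − 198.8 y = 3491.53
71.4 x − 170.2 y = -337.38
Solving the 2×2 system: x ≈ -45.5, y ≈ -17.1 km.

-45.5 km east, -17.1 km north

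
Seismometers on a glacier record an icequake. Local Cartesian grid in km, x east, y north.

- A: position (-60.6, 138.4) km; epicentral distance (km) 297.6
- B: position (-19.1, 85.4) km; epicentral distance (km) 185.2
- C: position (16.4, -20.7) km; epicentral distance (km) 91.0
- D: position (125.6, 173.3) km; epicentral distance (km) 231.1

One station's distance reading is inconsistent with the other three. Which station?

Solve using three stations at a time. Using B, C, D (subtract circle equations pairwise → linear system) gives (x, y) ≈ (100.0, -56.3).
Distances from that point to each station vs reported:
  A: calculated 252.4 vs reported 297.6 → residual 45.2 km
  B: calculated 185.2 vs reported 185.2 → residual 0.0 km
  C: calculated 90.9 vs reported 91.0 → residual 0.1 km
  D: calculated 231.1 vs reported 231.1 → residual 0.0 km
B, C, D are mutually consistent (residuals ≈ 0); A is off by 45.2 km.

A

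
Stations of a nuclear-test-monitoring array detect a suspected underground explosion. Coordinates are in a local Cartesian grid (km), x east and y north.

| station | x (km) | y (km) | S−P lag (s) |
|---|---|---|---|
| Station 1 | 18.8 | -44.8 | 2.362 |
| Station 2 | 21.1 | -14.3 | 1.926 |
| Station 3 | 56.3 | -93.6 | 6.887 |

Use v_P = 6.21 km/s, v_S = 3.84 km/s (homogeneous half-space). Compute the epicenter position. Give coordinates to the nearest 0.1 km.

Distance from S−P lag: d = Δt · v_P v_S / (v_P − v_S) = Δt · (6.21·3.84)/(6.21−3.84) ≈ 10.0618·Δt.
So d_Station 1 = 23.77, d_Station 2 = 19.38, d_Station 3 = 69.30 km.
Circle about each station: (x − 18.8)² + (y + 44.8)² = 23.77²; (x − 21.1)² + (y + 14.3)² = 19.38²; (x − 56.3)² + (y + 93.6)² = 69.30².
Subtracting pairs of circle equations eliminates x²+y² and gives linear equations (the radical axes):
4.6 x + 61.0 y = -1521.35
75.0 x − 97.6 y = 5332.69
Solving the 2×2 system: x ≈ 35.2, y ≈ -27.6 km.
Check against Station 1 (with the unrounded x, y): √((x − 18.8)²+(y + 44.8)²) = 23.77 ≈ 23.77 km. ✓

x ≈ 35.2 km, y ≈ -27.6 km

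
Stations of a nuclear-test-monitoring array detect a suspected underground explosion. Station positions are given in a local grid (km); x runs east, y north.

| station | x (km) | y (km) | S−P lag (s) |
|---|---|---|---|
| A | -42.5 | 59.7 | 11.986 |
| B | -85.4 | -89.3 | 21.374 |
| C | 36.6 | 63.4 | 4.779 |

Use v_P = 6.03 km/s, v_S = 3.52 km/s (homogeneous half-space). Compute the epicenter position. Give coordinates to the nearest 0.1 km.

(53.3, 26.6)

Distance from S−P lag: d = Δt · v_P v_S / (v_P − v_S) = Δt · (6.03·3.52)/(6.03−3.52) ≈ 8.4564·Δt.
So d_A = 101.36, d_B = 180.75, d_C = 40.41 km.
Circle about each station: (x + 42.5)² + (y − 59.7)² = 101.36²; (x + 85.4)² + (y + 89.3)² = 180.75²; (x − 36.6)² + (y − 63.4)² = 40.41².
Subtracting pairs of circle equations eliminates x²+y² and gives linear equations (the radical axes):
-85.8 x − 298.0 y = -12499.40
158.2 x + 7.4 y = 8629.66
Solving the 2×2 system: x ≈ 53.3, y ≈ 26.6 km.
Check against A (with the unrounded x, y): √((x + 42.5)²+(y − 59.7)²) = 101.36 ≈ 101.36 km. ✓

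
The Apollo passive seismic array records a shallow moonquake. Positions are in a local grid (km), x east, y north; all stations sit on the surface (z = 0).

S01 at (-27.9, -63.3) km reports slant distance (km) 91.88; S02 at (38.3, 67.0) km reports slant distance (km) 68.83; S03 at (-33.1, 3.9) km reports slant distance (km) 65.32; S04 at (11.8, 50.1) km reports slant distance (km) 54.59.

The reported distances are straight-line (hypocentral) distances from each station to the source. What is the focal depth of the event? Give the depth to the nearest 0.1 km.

depth ≈ 28.6 km

Each station gives a sphere (x−x_i)² + (y−y_i)² + z² = d_i² (stations at z=0).
Subtracting the S01 sphere from S02 and S03: z² cancels, leaving linear equations in x and y:
132.4 x + 260.6 y = 4874.96
-10.4 x + 134.4 y = 500.75
Solving: x ≈ 25.589, y ≈ 5.706 km (keep extra digits for the depth step; rounded: 25.6, 5.7).
Then from the S01 sphere: z² = 91.88² − (x + 27.9)² − (y + 63.3)² with x = 25.589, y = 5.706, so z ≈ 28.619 ≈ 28.6 km.
Check against S04 (with the unrounded solution): distance 54.59 ≈ 54.59 km. ✓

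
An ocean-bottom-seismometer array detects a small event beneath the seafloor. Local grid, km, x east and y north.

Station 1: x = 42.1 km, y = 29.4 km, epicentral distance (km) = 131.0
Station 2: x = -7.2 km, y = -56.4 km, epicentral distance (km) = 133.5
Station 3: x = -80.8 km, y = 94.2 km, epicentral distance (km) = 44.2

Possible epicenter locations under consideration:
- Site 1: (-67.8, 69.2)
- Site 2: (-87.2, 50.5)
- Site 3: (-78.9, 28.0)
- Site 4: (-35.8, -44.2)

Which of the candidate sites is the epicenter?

Site 2

For each candidate, compare |candidate − station| to the reported distance:
Site 1: residuals Station 1 14.1, Station 2 6.0, Station 3 16.0 → max 16.0 km
Site 2: residuals Station 1 0.0, Station 2 0.0, Station 3 0.0 → max 0.0 km
Site 3: residuals Station 1 10.0, Station 2 22.8, Station 3 22.0 → max 22.8 km
Site 4: residuals Station 1 23.8, Station 2 102.4, Station 3 101.3 → max 102.4 km
Only Site 2 has all residuals ≈ 0.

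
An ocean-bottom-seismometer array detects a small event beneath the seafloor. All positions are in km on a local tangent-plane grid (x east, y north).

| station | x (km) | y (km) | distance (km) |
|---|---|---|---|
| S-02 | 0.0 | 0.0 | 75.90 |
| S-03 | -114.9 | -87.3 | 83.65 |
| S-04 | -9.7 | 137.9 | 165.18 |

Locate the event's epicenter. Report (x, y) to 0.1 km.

Circle about each station: x² + y² = 75.90²; (x + 114.9)² + (y + 87.3)² = 83.65²; (x + 9.7)² + (y − 137.9)² = 165.18².
Subtracting the S-02 equation from the S-03 and S-04 equations removes the quadratic terms:
-229.8 x − 174.6 y = 19586.79
-19.4 x + 275.8 y = -2413.12
Solving the 2×2 system: x ≈ -74.6, y ≈ -14.0 km.

(-74.6, -14.0)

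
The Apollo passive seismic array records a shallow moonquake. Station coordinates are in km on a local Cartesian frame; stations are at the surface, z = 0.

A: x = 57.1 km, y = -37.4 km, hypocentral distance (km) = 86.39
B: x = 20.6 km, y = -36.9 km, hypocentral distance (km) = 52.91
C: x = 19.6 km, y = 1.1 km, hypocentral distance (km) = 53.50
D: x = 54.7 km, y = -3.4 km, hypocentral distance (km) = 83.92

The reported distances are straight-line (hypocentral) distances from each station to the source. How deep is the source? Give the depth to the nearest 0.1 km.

Each station gives a sphere (x−x_i)² + (y−y_i)² + z² = d_i² (stations at z=0).
Subtracting the A sphere from B and C: z² cancels, leaving linear equations in x and y:
-73.0 x + 1.0 y = 1790.56
-75.0 x + 77.0 y = 327.18
Solving: x ≈ -24.801, y ≈ -19.908 km (keep extra digits for the depth step; rounded: -24.8, -19.9).
Then from the A sphere: z² = 86.39² − (x − 57.1)² − (y + 37.4)² with x = -24.801, y = -19.908, so z ≈ 21.201 ≈ 21.2 km.
Check against D (with the unrounded solution): distance 83.92 ≈ 83.92 km. ✓

z ≈ 21.2 km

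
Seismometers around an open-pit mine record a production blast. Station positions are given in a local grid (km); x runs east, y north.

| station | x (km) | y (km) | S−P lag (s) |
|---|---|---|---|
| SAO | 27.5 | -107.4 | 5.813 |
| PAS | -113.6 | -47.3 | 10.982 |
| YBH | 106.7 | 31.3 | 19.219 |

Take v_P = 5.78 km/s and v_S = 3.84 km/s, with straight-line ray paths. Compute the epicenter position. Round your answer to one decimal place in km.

(-29.9, -141.0)

Distance from S−P lag: d = Δt · v_P v_S / (v_P − v_S) = Δt · (5.78·3.84)/(5.78−3.84) ≈ 11.4408·Δt.
So d_SAO = 66.51, d_PAS = 125.64, d_YBH = 219.88 km.
Circle about each station: (x − 27.5)² + (y + 107.4)² = 66.51²; (x + 113.6)² + (y + 47.3)² = 125.64²; (x − 106.7)² + (y − 31.3)² = 219.88².
Subtracting pairs of circle equations eliminates x²+y² and gives linear equations (the radical axes):
-282.2 x + 120.2 y = -8510.59
158.4 x + 277.4 y = -43850.06
Solving the 2×2 system: x ≈ -29.9, y ≈ -141.0 km.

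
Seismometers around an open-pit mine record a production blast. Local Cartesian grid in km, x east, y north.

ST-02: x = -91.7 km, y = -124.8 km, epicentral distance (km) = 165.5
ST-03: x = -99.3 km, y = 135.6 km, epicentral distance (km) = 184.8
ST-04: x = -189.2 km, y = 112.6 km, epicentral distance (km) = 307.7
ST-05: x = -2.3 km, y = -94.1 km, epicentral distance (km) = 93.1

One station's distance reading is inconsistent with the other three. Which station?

Solve using three stations at a time. Using ST-02, ST-03, ST-05 (subtract circle equations pairwise → linear system) gives (x, y) ≈ (21.6, -4.2).
Distances from that point to each station vs reported:
  ST-02: calculated 165.5 vs reported 165.5 → residual 0.0 km
  ST-03: calculated 184.8 vs reported 184.8 → residual 0.0 km
  ST-04: calculated 240.9 vs reported 307.7 → residual 66.8 km
  ST-05: calculated 93.0 vs reported 93.1 → residual 0.1 km
ST-02, ST-03, ST-05 are mutually consistent (residuals ≈ 0); ST-04 is off by 66.8 km.

ST-04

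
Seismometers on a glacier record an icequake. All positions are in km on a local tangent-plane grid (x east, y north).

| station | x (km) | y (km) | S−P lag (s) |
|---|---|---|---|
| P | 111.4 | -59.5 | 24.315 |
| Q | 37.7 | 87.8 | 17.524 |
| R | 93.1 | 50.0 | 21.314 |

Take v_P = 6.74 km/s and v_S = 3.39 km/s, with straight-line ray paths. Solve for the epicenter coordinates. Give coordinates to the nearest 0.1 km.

-43.4 km east, -0.0 km north

Distance from S−P lag: d = Δt · v_P v_S / (v_P − v_S) = Δt · (6.74·3.39)/(6.74−3.39) ≈ 6.8205·Δt.
So d_P = 165.84, d_Q = 119.52, d_R = 145.37 km.
Circle about each station: (x − 111.4)² + (y + 59.5)² = 165.84²; (x − 37.7)² + (y − 87.8)² = 119.52²; (x − 93.1)² + (y − 50.0)² = 145.37².
Subtracting the P equation from the Q and R equations removes the quadratic terms:
-147.4 x + 294.6 y = 6397.80
-36.6 x + 219.0 y = 1587.87
Solving the 2×2 system: x ≈ -43.4, y ≈ -0.0 km.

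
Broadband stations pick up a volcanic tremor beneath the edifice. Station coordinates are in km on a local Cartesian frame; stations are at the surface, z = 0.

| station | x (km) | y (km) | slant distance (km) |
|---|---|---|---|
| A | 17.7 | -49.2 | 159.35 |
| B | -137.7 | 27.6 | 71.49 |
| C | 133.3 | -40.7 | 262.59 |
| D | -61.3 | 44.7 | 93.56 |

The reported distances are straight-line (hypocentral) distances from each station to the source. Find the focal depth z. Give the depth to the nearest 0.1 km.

Each station gives a sphere (x−x_i)² + (y−y_i)² + z² = d_i² (stations at z=0).
Subtracting the A sphere from B and C: z² cancels, leaving linear equations in x and y:
-310.8 x + 153.6 y = 37270.72
231.2 x + 17.0 y = -26869.64
Solving: x ≈ -116.697, y ≈ 6.518 km (keep extra digits for the depth step; rounded: -116.7, 6.5).
Then from the A sphere: z² = 159.35² − (x − 17.7)² − (y + 49.2)² with x = -116.697, y = 6.518, so z ≈ 65.003 ≈ 65.0 km.
Check against D (with the unrounded solution): distance 93.55 ≈ 93.56 km. ✓

depth ≈ 65.0 km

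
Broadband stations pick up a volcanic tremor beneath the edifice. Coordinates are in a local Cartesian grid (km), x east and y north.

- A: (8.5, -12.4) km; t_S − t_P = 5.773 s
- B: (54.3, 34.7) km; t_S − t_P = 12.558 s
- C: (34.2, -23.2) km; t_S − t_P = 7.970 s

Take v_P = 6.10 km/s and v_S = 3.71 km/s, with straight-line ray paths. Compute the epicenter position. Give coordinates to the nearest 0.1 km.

(-39.8, -38.0)

Distance from S−P lag: d = Δt · v_P v_S / (v_P − v_S) = Δt · (6.10·3.71)/(6.10−3.71) ≈ 9.4690·Δt.
So d_A = 54.66, d_B = 118.91, d_C = 75.47 km.
Circle about each station: (x − 8.5)² + (y + 12.4)² = 54.66²; (x − 54.3)² + (y − 34.7)² = 118.91²; (x − 34.2)² + (y + 23.2)² = 75.47².
Subtracting the A equation from the B and C equations removes the quadratic terms:
91.6 x + 94.2 y = -7225.30
51.4 x − 21.6 y = -1226.14
Solving the 2×2 system: x ≈ -39.8, y ≈ -38.0 km.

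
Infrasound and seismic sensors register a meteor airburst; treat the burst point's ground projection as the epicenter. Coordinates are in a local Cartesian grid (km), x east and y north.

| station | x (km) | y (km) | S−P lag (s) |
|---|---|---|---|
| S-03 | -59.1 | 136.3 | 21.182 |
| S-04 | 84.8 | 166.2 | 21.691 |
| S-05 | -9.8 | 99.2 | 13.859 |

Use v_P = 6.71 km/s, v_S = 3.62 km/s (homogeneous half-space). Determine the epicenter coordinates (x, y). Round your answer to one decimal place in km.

Distance from S−P lag: d = Δt · v_P v_S / (v_P − v_S) = Δt · (6.71·3.62)/(6.71−3.62) ≈ 7.8609·Δt.
So d_S-03 = 166.51, d_S-04 = 170.51, d_S-05 = 108.94 km.
Circle about each station: (x + 59.1)² + (y − 136.3)² = 166.51²; (x − 84.8)² + (y − 166.2)² = 170.51²; (x + 9.8)² + (y − 99.2)² = 108.94².
Subtracting pairs of circle equations eliminates x²+y² and gives linear equations (the radical axes):
287.8 x + 59.8 y = 11394.90
98.6 x − 74.2 y = 3723.84
Solving the 2×2 system: x ≈ 39.2, y ≈ 1.9 km.

(39.2, 1.9)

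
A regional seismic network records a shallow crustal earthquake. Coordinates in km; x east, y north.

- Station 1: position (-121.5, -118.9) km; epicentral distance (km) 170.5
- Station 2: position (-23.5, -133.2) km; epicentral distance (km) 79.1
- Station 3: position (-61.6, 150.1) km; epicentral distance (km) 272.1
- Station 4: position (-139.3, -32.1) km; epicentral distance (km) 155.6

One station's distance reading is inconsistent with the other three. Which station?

Station 4

Solve using three stations at a time. Using Station 1, Station 2, Station 3 (subtract circle equations pairwise → linear system) gives (x, y) ≈ (47.8, -99.0).
Distances from that point to each station vs reported:
  Station 1: calculated 170.5 vs reported 170.5 → residual 0.0 km
  Station 2: calculated 79.1 vs reported 79.1 → residual 0.0 km
  Station 3: calculated 272.1 vs reported 272.1 → residual 0.0 km
  Station 4: calculated 198.7 vs reported 155.6 → residual 43.1 km
Station 1, Station 2, Station 3 are mutually consistent (residuals ≈ 0); Station 4 is off by 43.1 km.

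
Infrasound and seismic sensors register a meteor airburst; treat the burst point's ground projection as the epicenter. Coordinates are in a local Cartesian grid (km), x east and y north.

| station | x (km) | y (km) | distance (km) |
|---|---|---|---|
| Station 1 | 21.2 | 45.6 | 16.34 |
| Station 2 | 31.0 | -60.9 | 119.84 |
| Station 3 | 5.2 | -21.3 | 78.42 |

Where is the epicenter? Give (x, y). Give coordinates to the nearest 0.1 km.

Circle about each station: (x − 21.2)² + (y − 45.6)² = 16.34²; (x − 31.0)² + (y + 60.9)² = 119.84²; (x − 5.2)² + (y + 21.3)² = 78.42².
Subtracting pairs of circle equations eliminates x²+y² and gives linear equations (the radical axes):
19.6 x − 213.0 y = -11953.62
-32.0 x − 133.8 y = -7930.77
Solving the 2×2 system: x ≈ 9.5, y ≈ 57.0 km.
Check against Station 1 (with the unrounded x, y): √((x − 21.2)²+(y − 45.6)²) = 16.32 ≈ 16.34 km. ✓

(9.5, 57.0)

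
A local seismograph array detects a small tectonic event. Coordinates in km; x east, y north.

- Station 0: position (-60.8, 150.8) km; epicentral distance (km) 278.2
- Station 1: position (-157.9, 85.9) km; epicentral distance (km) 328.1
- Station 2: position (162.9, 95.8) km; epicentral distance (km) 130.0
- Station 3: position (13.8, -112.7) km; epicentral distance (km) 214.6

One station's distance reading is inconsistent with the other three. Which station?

Station 3

Solve using three stations at a time. Using Station 0, Station 1, Station 2 (subtract circle equations pairwise → linear system) gives (x, y) ≈ (147.8, -33.3).
Distances from that point to each station vs reported:
  Station 0: calculated 278.2 vs reported 278.2 → residual 0.0 km
  Station 1: calculated 328.1 vs reported 328.1 → residual 0.0 km
  Station 2: calculated 129.9 vs reported 130.0 → residual 0.1 km
  Station 3: calculated 155.8 vs reported 214.6 → residual 58.8 km
Station 0, Station 1, Station 2 are mutually consistent (residuals ≈ 0); Station 3 is off by 58.8 km.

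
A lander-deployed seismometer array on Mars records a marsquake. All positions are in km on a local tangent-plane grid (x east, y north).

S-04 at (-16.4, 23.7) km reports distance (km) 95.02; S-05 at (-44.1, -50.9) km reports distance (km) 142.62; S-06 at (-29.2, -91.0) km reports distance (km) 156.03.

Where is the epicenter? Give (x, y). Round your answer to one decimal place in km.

Circle about each station: (x + 16.4)² + (y − 23.7)² = 95.02²; (x + 44.1)² + (y + 50.9)² = 142.62²; (x + 29.2)² + (y + 91.0)² = 156.03².
Subtracting the S-04 equation from the S-05 and S-06 equations removes the quadratic terms:
-55.4 x − 149.2 y = -7606.69
-25.6 x − 229.4 y = -7013.57
Solving the 2×2 system: x ≈ 78.6, y ≈ 21.8 km.
Check against S-04 (with the unrounded x, y): √((x + 16.4)²+(y − 23.7)²) = 95.00 ≈ 95.02 km. ✓

78.6 km east, 21.8 km north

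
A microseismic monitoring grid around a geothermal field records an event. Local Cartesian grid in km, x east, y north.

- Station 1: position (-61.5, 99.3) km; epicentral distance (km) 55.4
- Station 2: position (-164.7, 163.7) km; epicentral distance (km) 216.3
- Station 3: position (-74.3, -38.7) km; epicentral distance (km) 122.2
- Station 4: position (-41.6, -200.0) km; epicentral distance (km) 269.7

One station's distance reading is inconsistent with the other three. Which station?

Station 2

Solve using three stations at a time. Using Station 1, Station 3, Station 4 (subtract circle equations pairwise → linear system) gives (x, y) ≈ (-15.6, 68.4).
Distances from that point to each station vs reported:
  Station 1: calculated 55.3 vs reported 55.4 → residual 0.1 km
  Station 2: calculated 177.0 vs reported 216.3 → residual 39.3 km
  Station 3: calculated 122.2 vs reported 122.2 → residual 0.0 km
  Station 4: calculated 269.7 vs reported 269.7 → residual 0.0 km
Station 1, Station 3, Station 4 are mutually consistent (residuals ≈ 0); Station 2 is off by 39.3 km.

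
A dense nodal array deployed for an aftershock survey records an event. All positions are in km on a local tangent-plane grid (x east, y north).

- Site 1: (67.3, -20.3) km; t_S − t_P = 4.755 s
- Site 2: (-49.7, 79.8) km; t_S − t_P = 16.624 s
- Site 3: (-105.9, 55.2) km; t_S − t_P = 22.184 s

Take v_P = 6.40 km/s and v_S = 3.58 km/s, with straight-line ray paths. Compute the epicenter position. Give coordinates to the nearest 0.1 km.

x ≈ 70.5 km, y ≈ 18.2 km

Distance from S−P lag: d = Δt · v_P v_S / (v_P − v_S) = Δt · (6.40·3.58)/(6.40−3.58) ≈ 8.1248·Δt.
So d_Site 1 = 38.63, d_Site 2 = 135.07, d_Site 3 = 180.24 km.
Circle about each station: (x − 67.3)² + (y + 20.3)² = 38.63²; (x + 49.7)² + (y − 79.8)² = 135.07²; (x + 105.9)² + (y − 55.2)² = 180.24².
Subtracting the Site 1 equation from the Site 2 and Site 3 equations removes the quadratic terms:
-234.0 x + 200.2 y = -12854.88
-346.4 x + 151.0 y = -21673.71
Solving the 2×2 system: x ≈ 70.5, y ≈ 18.2 km.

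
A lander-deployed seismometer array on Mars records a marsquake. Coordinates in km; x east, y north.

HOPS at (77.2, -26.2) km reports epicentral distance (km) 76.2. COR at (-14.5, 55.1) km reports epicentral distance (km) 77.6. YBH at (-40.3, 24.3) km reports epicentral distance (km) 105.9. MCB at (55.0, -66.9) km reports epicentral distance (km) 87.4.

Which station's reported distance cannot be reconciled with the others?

MCB

Solve using three stations at a time. Using HOPS, COR, YBH (subtract circle equations pairwise → linear system) gives (x, y) ≈ (62.7, 48.5).
Distances from that point to each station vs reported:
  HOPS: calculated 76.1 vs reported 76.2 → residual 0.1 km
  COR: calculated 77.5 vs reported 77.6 → residual 0.1 km
  YBH: calculated 105.8 vs reported 105.9 → residual 0.1 km
  MCB: calculated 115.7 vs reported 87.4 → residual 28.3 km
HOPS, COR, YBH are mutually consistent (residuals ≈ 0); MCB is off by 28.3 km.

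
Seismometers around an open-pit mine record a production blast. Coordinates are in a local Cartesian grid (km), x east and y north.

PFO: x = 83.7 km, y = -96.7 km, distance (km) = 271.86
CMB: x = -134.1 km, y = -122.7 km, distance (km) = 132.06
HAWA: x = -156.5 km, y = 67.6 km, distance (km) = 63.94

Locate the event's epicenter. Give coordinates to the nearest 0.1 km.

Circle about each station: (x − 83.7)² + (y + 96.7)² = 271.86²; (x + 134.1)² + (y + 122.7)² = 132.06²; (x + 156.5)² + (y − 67.6)² = 63.94².
Subtracting the PFO equation from the CMB and HAWA equations removes the quadratic terms:
-435.6 x − 52.0 y = 73149.54
-480.4 x + 328.6 y = 82524.97
Solving the 2×2 system: x ≈ -168.5, y ≈ 4.8 km.

-168.5 km east, 4.8 km north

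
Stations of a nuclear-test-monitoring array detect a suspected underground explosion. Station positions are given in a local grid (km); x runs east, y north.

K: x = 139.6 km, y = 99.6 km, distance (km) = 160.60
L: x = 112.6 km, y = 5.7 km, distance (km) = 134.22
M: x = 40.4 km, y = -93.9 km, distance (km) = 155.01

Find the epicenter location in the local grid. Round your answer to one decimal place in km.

Circle about each station: (x − 139.6)² + (y − 99.6)² = 160.60²; (x − 112.6)² + (y − 5.7)² = 134.22²; (x − 40.4)² + (y + 93.9)² = 155.01².
Subtracting pairs of circle equations eliminates x²+y² and gives linear equations (the radical axes):
-54.0 x − 187.8 y = -8919.72
-198.4 x − 387.0 y = -17194.69
Solving the 2×2 system: x ≈ -13.6, y ≈ 51.4 km.

-13.6 km east, 51.4 km north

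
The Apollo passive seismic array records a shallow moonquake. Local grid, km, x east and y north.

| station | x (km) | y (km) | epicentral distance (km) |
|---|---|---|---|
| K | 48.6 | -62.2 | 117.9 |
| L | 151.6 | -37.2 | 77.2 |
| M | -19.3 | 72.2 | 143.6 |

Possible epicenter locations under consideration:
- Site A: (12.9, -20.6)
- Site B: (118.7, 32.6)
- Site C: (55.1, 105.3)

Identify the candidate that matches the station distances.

Site B

For each candidate, compare |candidate − station| to the reported distance:
Site A: residuals K 63.1, L 62.5, M 45.4 → max 63.1 km
Site B: residuals K 0.0, L 0.0, M 0.0 → max 0.0 km
Site C: residuals K 49.7, L 94.9, M 62.2 → max 94.9 km
Only Site B has all residuals ≈ 0.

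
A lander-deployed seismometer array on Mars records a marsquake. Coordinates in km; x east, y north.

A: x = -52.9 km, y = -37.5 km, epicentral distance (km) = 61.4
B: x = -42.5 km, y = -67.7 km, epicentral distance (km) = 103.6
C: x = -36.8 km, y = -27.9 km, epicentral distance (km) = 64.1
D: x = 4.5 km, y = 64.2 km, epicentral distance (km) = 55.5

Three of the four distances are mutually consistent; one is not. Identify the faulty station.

A

Solve using three stations at a time. Using B, C, D (subtract circle equations pairwise → linear system) gives (x, y) ≈ (-43.4, 36.0).
Distances from that point to each station vs reported:
  A: calculated 74.1 vs reported 61.4 → residual 12.7 km
  B: calculated 103.7 vs reported 103.6 → residual 0.1 km
  C: calculated 64.2 vs reported 64.1 → residual 0.1 km
  D: calculated 55.6 vs reported 55.5 → residual 0.1 km
B, C, D are mutually consistent (residuals ≈ 0); A is off by 12.7 km.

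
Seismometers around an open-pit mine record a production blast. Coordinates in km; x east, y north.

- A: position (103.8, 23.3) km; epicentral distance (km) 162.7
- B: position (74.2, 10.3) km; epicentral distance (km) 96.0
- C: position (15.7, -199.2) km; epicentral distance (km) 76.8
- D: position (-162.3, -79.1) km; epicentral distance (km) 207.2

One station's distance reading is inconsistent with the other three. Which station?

B

Solve using three stations at a time. Using A, C, D (subtract circle equations pairwise → linear system) gives (x, y) ≈ (39.5, -126.2).
Distances from that point to each station vs reported:
  A: calculated 162.7 vs reported 162.7 → residual 0.0 km
  B: calculated 140.8 vs reported 96.0 → residual 44.8 km
  C: calculated 76.8 vs reported 76.8 → residual 0.0 km
  D: calculated 207.2 vs reported 207.2 → residual 0.0 km
A, C, D are mutually consistent (residuals ≈ 0); B is off by 44.8 km.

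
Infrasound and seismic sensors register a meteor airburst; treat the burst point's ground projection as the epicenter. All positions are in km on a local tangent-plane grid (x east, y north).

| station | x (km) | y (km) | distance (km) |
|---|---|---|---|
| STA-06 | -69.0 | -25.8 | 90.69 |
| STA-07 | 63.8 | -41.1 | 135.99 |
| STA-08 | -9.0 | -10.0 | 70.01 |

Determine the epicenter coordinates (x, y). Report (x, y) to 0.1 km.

Circle about each station: (x + 69.0)² + (y + 25.8)² = 90.69²; (x − 63.8)² + (y + 41.1)² = 135.99²; (x + 9.0)² + (y + 10.0)² = 70.01².
Subtracting the STA-06 equation from the STA-07 and STA-08 equations removes the quadratic terms:
265.6 x − 30.6 y = -9935.59
120.0 x + 31.6 y = -1922.36
Solving the 2×2 system: x ≈ -30.9, y ≈ 56.5 km.
Check against STA-06 (with the unrounded x, y): √((x + 69.0)²+(y + 25.8)²) = 90.69 ≈ 90.69 km. ✓

x ≈ -30.9 km, y ≈ 56.5 km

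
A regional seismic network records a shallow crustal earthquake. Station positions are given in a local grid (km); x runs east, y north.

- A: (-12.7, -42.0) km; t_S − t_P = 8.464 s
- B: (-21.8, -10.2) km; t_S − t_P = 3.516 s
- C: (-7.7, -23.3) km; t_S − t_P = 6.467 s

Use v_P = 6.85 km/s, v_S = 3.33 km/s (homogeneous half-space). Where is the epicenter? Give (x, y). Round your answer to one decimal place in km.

-35.9 km east, 7.7 km north

Distance from S−P lag: d = Δt · v_P v_S / (v_P − v_S) = Δt · (6.85·3.33)/(6.85−3.33) ≈ 6.4803·Δt.
So d_A = 54.85, d_B = 22.78, d_C = 41.91 km.
Circle about each station: (x + 12.7)² + (y + 42.0)² = 54.85²; (x + 21.8)² + (y + 10.2)² = 22.78²; (x + 7.7)² + (y + 23.3)² = 41.91².
Subtracting the A equation from the B and C equations removes the quadratic terms:
-18.2 x + 63.6 y = 1143.58
10.0 x + 37.4 y = -71.04
Solving the 2×2 system: x ≈ -35.9, y ≈ 7.7 km.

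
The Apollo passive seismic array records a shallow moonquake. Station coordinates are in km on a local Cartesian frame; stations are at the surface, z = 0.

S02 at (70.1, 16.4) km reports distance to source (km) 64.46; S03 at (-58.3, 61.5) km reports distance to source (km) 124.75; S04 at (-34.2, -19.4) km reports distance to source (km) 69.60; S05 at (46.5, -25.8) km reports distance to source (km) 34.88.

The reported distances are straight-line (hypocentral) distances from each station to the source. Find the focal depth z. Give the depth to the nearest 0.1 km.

Each station gives a sphere (x−x_i)² + (y−y_i)² + z² = d_i² (stations at z=0).
Subtracting the S02 sphere from S03 and S04: z² cancels, leaving linear equations in x and y:
-256.8 x + 90.2 y = -9409.30
-208.6 x − 71.6 y = -4326.04
Solving: x ≈ 28.598, y ≈ -22.898 km (keep extra digits for the depth step; rounded: 28.6, -22.9).
Then from the S02 sphere: z² = 64.46² − (x − 70.1)² − (y − 16.4)² with x = 28.598, y = -22.898, so z ≈ 29.805 ≈ 29.8 km.
Check against S05 (with the unrounded solution): distance 34.89 ≈ 34.88 km. ✓

z ≈ 29.8 km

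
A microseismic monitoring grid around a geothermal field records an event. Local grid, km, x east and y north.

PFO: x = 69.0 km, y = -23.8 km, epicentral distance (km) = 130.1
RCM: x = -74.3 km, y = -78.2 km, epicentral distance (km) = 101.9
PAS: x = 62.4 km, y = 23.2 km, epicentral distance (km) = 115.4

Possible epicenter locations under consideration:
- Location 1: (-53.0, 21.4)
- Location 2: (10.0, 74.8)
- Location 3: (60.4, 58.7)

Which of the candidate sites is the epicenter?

Location 1

For each candidate, compare |candidate − station| to the reported distance:
Location 1: residuals PFO 0.0, RCM 0.0, PAS 0.0 → max 0.0 km
Location 2: residuals PFO 15.2, RCM 72.8, PAS 41.9 → max 72.8 km
Location 3: residuals PFO 47.2, RCM 90.2, PAS 79.8 → max 90.2 km
Only Location 1 has all residuals ≈ 0.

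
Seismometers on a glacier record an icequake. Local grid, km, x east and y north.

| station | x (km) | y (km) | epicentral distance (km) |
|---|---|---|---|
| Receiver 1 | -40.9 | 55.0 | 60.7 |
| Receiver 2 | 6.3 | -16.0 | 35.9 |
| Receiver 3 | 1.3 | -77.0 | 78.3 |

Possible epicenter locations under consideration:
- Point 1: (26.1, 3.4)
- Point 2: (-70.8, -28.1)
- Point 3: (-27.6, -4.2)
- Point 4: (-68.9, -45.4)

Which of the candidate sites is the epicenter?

Point 3

For each candidate, compare |candidate − station| to the reported distance:
Point 1: residuals Receiver 1 23.9, Receiver 2 8.2, Receiver 3 5.8 → max 23.9 km
Point 2: residuals Receiver 1 27.6, Receiver 2 42.1, Receiver 3 8.8 → max 42.1 km
Point 3: residuals Receiver 1 0.0, Receiver 2 0.0, Receiver 3 0.0 → max 0.0 km
Point 4: residuals Receiver 1 43.5, Receiver 2 44.8, Receiver 3 1.3 → max 44.8 km
Only Point 3 has all residuals ≈ 0.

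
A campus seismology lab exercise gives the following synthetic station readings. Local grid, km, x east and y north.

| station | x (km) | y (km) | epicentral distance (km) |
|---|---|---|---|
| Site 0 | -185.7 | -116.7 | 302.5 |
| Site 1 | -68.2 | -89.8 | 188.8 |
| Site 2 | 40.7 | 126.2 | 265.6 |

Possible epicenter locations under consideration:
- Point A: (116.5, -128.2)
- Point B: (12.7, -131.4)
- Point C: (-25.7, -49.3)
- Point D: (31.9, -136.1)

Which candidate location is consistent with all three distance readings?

For each candidate, compare |candidate − station| to the reported distance:
Point A: residuals Site 0 0.1, Site 1 0.2, Site 2 0.1 → max 0.2 km
Point B: residuals Site 0 103.6, Site 1 97.8, Site 2 6.5 → max 103.6 km
Point C: residuals Site 0 128.9, Site 1 130.1, Site 2 78.0 → max 130.1 km
Point D: residuals Site 0 84.0, Site 1 78.5, Site 2 3.2 → max 84.0 km
Only Point A has all residuals ≈ 0.

Point A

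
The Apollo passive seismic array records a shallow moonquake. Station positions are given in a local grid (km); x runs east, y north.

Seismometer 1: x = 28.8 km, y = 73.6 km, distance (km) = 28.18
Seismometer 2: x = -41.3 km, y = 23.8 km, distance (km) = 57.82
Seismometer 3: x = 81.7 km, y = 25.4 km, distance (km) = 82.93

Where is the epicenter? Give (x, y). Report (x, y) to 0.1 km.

Circle about each station: (x − 28.8)² + (y − 73.6)² = 28.18²; (x + 41.3)² + (y − 23.8)² = 57.82²; (x − 81.7)² + (y − 25.4)² = 82.93².
Subtracting the Seismometer 1 equation from the Seismometer 2 and Seismometer 3 equations removes the quadratic terms:
-140.2 x − 99.6 y = -6523.31
105.8 x − 96.4 y = -5009.62
Solving the 2×2 system: x ≈ 5.4, y ≈ 57.9 km.

x ≈ 5.4 km, y ≈ 57.9 km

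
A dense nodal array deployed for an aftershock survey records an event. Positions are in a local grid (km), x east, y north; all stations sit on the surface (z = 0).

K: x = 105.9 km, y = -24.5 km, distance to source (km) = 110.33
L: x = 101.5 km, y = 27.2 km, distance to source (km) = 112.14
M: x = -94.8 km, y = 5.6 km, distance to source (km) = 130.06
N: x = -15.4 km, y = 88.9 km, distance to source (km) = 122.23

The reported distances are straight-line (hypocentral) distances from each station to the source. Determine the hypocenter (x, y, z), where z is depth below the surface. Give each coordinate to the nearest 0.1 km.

Each station gives a sphere (x−x_i)² + (y−y_i)² + z² = d_i² (stations at z=0).
Subtracting the K sphere from L and M: z² cancels, leaving linear equations in x and y:
-8.8 x + 103.4 y = -1175.64
-401.4 x + 60.2 y = -7539.55
Solving: x ≈ 17.299, y ≈ -9.898 km (keep extra digits for the depth step; rounded: 17.3, -9.9).
Then from the K sphere: z² = 110.33² − (x − 105.9)² − (y + 24.5)² with x = 17.299, y = -9.898, so z ≈ 64.104 ≈ 64.1 km.

x ≈ 17.3 km, y ≈ -9.9 km, depth ≈ 64.1 km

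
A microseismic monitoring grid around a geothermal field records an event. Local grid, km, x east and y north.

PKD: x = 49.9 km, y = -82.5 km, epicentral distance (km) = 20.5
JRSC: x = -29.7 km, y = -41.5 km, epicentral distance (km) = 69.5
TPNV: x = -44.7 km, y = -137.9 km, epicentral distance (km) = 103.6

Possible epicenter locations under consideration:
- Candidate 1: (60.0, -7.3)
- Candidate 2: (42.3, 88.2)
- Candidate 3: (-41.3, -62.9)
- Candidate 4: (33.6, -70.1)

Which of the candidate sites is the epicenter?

Candidate 4

For each candidate, compare |candidate − station| to the reported distance:
Candidate 1: residuals PKD 55.4, JRSC 26.5, TPNV 63.8 → max 63.8 km
Candidate 2: residuals PKD 150.4, JRSC 78.8, TPNV 138.7 → max 150.4 km
Candidate 3: residuals PKD 72.8, JRSC 45.2, TPNV 28.5 → max 72.8 km
Candidate 4: residuals PKD 0.0, JRSC 0.0, TPNV 0.0 → max 0.0 km
Only Candidate 4 has all residuals ≈ 0.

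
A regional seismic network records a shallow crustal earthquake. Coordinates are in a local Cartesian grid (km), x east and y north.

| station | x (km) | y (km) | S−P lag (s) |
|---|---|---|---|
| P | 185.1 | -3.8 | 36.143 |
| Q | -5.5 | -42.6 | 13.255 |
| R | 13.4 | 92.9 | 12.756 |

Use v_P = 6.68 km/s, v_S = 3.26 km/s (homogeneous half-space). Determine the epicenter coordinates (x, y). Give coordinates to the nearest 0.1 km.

x ≈ -42.0 km, y ≈ 33.5 km

Distance from S−P lag: d = Δt · v_P v_S / (v_P − v_S) = Δt · (6.68·3.26)/(6.68−3.26) ≈ 6.3675·Δt.
So d_P = 230.14, d_Q = 84.40, d_R = 81.22 km.
Circle about each station: (x − 185.1)² + (y + 3.8)² = 230.14²; (x + 5.5)² + (y + 42.6)² = 84.40²; (x − 13.4)² + (y − 92.9)² = 81.22².
Subtracting the P equation from the Q and R equations removes the quadratic terms:
-381.2 x − 77.6 y = 13409.62
-343.4 x + 193.4 y = 20901.25
Solving the 2×2 system: x ≈ -42.0, y ≈ 33.5 km.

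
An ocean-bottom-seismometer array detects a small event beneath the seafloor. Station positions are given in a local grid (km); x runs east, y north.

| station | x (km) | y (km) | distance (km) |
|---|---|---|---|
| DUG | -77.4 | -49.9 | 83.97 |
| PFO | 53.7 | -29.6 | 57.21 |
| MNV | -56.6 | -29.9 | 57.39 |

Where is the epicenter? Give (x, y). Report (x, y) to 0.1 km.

-1.4 km east, -14.2 km north

Circle about each station: (x + 77.4)² + (y + 49.9)² = 83.97²; (x − 53.7)² + (y + 29.6)² = 57.21²; (x + 56.6)² + (y + 29.9)² = 57.39².
Subtracting the DUG equation from the PFO and MNV equations removes the quadratic terms:
262.2 x + 40.6 y = -942.94
41.6 x + 40.0 y = -625.85
Solving the 2×2 system: x ≈ -1.4, y ≈ -14.2 km.
Check against DUG (with the unrounded x, y): √((x + 77.4)²+(y + 49.9)²) = 83.97 ≈ 83.97 km. ✓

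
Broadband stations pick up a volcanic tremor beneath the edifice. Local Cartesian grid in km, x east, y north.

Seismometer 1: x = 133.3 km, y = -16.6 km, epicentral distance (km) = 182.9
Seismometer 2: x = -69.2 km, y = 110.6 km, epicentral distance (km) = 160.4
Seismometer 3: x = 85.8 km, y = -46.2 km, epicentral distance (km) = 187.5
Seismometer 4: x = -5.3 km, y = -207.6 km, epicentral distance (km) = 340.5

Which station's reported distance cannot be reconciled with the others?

Seismometer 2

Solve using three stations at a time. Using Seismometer 1, Seismometer 3, Seismometer 4 (subtract circle equations pairwise → linear system) gives (x, y) ≈ (26.1, 131.4).
Distances from that point to each station vs reported:
  Seismometer 1: calculated 182.8 vs reported 182.9 → residual 0.1 km
  Seismometer 2: calculated 97.5 vs reported 160.4 → residual 62.9 km
  Seismometer 3: calculated 187.4 vs reported 187.5 → residual 0.1 km
  Seismometer 4: calculated 340.4 vs reported 340.5 → residual 0.1 km
Seismometer 1, Seismometer 3, Seismometer 4 are mutually consistent (residuals ≈ 0); Seismometer 2 is off by 62.9 km.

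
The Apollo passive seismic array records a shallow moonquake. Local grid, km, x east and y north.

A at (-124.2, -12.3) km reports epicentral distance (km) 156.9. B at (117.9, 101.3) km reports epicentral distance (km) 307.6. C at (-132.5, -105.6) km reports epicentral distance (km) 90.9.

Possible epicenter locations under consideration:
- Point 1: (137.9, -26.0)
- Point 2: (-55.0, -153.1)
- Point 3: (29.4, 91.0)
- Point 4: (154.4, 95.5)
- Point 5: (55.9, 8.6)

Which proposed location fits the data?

Point 2

For each candidate, compare |candidate − station| to the reported distance:
Point 1: residuals A 105.6, B 178.7, C 191.0 → max 191.0 km
Point 2: residuals A 0.0, B 0.0, C 0.0 → max 0.0 km
Point 3: residuals A 28.2, B 218.5, C 163.8 → max 218.5 km
Point 4: residuals A 141.8, B 270.6, C 259.5 → max 270.6 km
Point 5: residuals A 24.4, B 196.1, C 129.4 → max 196.1 km
Only Point 2 has all residuals ≈ 0.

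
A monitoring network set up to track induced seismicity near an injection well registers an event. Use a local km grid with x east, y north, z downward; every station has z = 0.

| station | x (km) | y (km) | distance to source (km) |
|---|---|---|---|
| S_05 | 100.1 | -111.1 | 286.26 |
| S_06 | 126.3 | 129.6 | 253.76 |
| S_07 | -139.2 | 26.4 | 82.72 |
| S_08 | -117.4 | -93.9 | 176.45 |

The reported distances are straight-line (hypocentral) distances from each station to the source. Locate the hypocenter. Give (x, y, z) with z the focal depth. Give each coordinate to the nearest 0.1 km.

Each station gives a sphere (x−x_i)² + (y−y_i)² + z² = d_i² (stations at z=0).
Subtracting the S_05 sphere from S_06 and S_07: z² cancels, leaving linear equations in x and y:
52.4 x + 481.4 y = 27935.28
-478.6 x + 275.0 y = 72812.57
Solving: x ≈ -111.801, y ≈ 70.199 km (keep extra digits for the depth step; rounded: -111.8, 70.2).
Then from the S_05 sphere: z² = 286.26² − (x − 100.1)² − (y + 111.1)² with x = -111.801, y = 70.199, so z ≈ 64.602 ≈ 64.6 km.

x ≈ -111.8 km, y ≈ 70.2 km, depth ≈ 64.6 km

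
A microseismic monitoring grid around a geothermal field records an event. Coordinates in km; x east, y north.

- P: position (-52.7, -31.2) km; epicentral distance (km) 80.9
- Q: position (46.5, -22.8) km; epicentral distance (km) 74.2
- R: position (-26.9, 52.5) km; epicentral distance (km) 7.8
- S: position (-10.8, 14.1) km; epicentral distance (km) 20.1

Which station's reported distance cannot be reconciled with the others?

R

Solve using three stations at a time. Using P, Q, S (subtract circle equations pairwise → linear system) gives (x, y) ≈ (-2.9, 32.5).
Distances from that point to each station vs reported:
  P: calculated 80.9 vs reported 80.9 → residual 0.0 km
  Q: calculated 74.2 vs reported 74.2 → residual 0.0 km
  R: calculated 31.2 vs reported 7.8 → residual 23.4 km
  S: calculated 20.1 vs reported 20.1 → residual 0.0 km
P, Q, S are mutually consistent (residuals ≈ 0); R is off by 23.4 km.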